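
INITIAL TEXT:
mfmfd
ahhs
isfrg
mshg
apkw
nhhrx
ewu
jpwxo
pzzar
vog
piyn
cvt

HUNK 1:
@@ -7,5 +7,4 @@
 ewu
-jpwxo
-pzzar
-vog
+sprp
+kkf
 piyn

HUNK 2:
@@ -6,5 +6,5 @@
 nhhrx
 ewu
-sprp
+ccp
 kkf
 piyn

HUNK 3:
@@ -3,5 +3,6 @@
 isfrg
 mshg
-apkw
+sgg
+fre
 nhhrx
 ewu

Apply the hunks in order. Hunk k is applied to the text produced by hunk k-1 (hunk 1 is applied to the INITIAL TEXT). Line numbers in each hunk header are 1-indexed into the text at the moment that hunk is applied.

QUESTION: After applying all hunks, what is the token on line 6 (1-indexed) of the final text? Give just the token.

Hunk 1: at line 7 remove [jpwxo,pzzar,vog] add [sprp,kkf] -> 11 lines: mfmfd ahhs isfrg mshg apkw nhhrx ewu sprp kkf piyn cvt
Hunk 2: at line 6 remove [sprp] add [ccp] -> 11 lines: mfmfd ahhs isfrg mshg apkw nhhrx ewu ccp kkf piyn cvt
Hunk 3: at line 3 remove [apkw] add [sgg,fre] -> 12 lines: mfmfd ahhs isfrg mshg sgg fre nhhrx ewu ccp kkf piyn cvt
Final line 6: fre

Answer: fre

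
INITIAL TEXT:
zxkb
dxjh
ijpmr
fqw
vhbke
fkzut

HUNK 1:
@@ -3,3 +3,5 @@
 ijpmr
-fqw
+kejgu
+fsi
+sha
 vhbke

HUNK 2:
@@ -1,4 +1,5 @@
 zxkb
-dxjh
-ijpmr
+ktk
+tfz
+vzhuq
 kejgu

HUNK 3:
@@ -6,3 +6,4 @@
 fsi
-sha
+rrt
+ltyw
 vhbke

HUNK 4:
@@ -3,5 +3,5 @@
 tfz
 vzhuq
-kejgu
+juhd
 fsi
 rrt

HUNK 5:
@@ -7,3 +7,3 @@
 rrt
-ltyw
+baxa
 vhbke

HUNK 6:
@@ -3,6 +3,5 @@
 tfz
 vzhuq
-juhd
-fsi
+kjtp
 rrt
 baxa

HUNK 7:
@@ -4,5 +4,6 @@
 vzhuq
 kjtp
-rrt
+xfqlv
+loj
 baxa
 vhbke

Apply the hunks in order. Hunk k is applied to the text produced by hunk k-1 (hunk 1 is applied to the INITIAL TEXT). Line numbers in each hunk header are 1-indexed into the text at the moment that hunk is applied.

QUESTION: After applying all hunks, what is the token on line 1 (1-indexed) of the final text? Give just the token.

Hunk 1: at line 3 remove [fqw] add [kejgu,fsi,sha] -> 8 lines: zxkb dxjh ijpmr kejgu fsi sha vhbke fkzut
Hunk 2: at line 1 remove [dxjh,ijpmr] add [ktk,tfz,vzhuq] -> 9 lines: zxkb ktk tfz vzhuq kejgu fsi sha vhbke fkzut
Hunk 3: at line 6 remove [sha] add [rrt,ltyw] -> 10 lines: zxkb ktk tfz vzhuq kejgu fsi rrt ltyw vhbke fkzut
Hunk 4: at line 3 remove [kejgu] add [juhd] -> 10 lines: zxkb ktk tfz vzhuq juhd fsi rrt ltyw vhbke fkzut
Hunk 5: at line 7 remove [ltyw] add [baxa] -> 10 lines: zxkb ktk tfz vzhuq juhd fsi rrt baxa vhbke fkzut
Hunk 6: at line 3 remove [juhd,fsi] add [kjtp] -> 9 lines: zxkb ktk tfz vzhuq kjtp rrt baxa vhbke fkzut
Hunk 7: at line 4 remove [rrt] add [xfqlv,loj] -> 10 lines: zxkb ktk tfz vzhuq kjtp xfqlv loj baxa vhbke fkzut
Final line 1: zxkb

Answer: zxkb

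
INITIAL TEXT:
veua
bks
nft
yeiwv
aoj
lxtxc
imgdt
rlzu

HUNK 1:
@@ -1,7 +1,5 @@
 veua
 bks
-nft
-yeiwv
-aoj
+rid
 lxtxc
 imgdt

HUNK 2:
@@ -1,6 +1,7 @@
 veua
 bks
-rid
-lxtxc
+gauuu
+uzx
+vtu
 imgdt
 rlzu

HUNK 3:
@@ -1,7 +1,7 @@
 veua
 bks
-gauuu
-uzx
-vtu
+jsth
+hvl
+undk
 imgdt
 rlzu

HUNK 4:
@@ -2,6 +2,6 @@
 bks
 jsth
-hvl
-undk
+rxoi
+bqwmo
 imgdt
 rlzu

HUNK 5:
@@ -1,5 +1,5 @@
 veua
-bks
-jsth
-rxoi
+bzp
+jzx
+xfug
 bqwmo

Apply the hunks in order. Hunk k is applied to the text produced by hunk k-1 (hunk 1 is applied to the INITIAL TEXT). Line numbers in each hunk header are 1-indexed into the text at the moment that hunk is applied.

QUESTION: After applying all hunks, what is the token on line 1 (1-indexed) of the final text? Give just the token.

Answer: veua

Derivation:
Hunk 1: at line 1 remove [nft,yeiwv,aoj] add [rid] -> 6 lines: veua bks rid lxtxc imgdt rlzu
Hunk 2: at line 1 remove [rid,lxtxc] add [gauuu,uzx,vtu] -> 7 lines: veua bks gauuu uzx vtu imgdt rlzu
Hunk 3: at line 1 remove [gauuu,uzx,vtu] add [jsth,hvl,undk] -> 7 lines: veua bks jsth hvl undk imgdt rlzu
Hunk 4: at line 2 remove [hvl,undk] add [rxoi,bqwmo] -> 7 lines: veua bks jsth rxoi bqwmo imgdt rlzu
Hunk 5: at line 1 remove [bks,jsth,rxoi] add [bzp,jzx,xfug] -> 7 lines: veua bzp jzx xfug bqwmo imgdt rlzu
Final line 1: veua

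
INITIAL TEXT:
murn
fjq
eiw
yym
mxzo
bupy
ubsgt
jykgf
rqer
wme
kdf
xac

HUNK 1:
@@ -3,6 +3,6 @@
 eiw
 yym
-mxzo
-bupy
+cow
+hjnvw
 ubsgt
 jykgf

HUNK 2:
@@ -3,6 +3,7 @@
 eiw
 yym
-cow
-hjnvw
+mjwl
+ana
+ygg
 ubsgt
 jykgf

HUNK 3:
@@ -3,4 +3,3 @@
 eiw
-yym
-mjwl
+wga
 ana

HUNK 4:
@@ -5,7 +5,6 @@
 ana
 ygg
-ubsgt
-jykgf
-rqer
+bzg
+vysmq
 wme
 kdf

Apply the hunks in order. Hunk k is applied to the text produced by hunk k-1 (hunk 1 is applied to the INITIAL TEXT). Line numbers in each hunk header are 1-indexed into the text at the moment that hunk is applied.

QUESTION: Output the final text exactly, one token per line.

Hunk 1: at line 3 remove [mxzo,bupy] add [cow,hjnvw] -> 12 lines: murn fjq eiw yym cow hjnvw ubsgt jykgf rqer wme kdf xac
Hunk 2: at line 3 remove [cow,hjnvw] add [mjwl,ana,ygg] -> 13 lines: murn fjq eiw yym mjwl ana ygg ubsgt jykgf rqer wme kdf xac
Hunk 3: at line 3 remove [yym,mjwl] add [wga] -> 12 lines: murn fjq eiw wga ana ygg ubsgt jykgf rqer wme kdf xac
Hunk 4: at line 5 remove [ubsgt,jykgf,rqer] add [bzg,vysmq] -> 11 lines: murn fjq eiw wga ana ygg bzg vysmq wme kdf xac

Answer: murn
fjq
eiw
wga
ana
ygg
bzg
vysmq
wme
kdf
xac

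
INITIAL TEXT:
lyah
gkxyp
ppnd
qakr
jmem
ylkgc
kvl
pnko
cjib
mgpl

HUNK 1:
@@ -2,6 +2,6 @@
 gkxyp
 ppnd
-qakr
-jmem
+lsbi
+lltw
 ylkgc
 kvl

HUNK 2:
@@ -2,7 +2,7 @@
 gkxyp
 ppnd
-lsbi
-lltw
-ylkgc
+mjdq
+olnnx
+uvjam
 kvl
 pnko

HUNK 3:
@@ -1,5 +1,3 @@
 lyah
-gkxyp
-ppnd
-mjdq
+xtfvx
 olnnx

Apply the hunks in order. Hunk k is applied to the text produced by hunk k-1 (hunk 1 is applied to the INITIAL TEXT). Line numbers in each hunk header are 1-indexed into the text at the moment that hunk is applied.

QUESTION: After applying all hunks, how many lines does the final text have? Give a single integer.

Hunk 1: at line 2 remove [qakr,jmem] add [lsbi,lltw] -> 10 lines: lyah gkxyp ppnd lsbi lltw ylkgc kvl pnko cjib mgpl
Hunk 2: at line 2 remove [lsbi,lltw,ylkgc] add [mjdq,olnnx,uvjam] -> 10 lines: lyah gkxyp ppnd mjdq olnnx uvjam kvl pnko cjib mgpl
Hunk 3: at line 1 remove [gkxyp,ppnd,mjdq] add [xtfvx] -> 8 lines: lyah xtfvx olnnx uvjam kvl pnko cjib mgpl
Final line count: 8

Answer: 8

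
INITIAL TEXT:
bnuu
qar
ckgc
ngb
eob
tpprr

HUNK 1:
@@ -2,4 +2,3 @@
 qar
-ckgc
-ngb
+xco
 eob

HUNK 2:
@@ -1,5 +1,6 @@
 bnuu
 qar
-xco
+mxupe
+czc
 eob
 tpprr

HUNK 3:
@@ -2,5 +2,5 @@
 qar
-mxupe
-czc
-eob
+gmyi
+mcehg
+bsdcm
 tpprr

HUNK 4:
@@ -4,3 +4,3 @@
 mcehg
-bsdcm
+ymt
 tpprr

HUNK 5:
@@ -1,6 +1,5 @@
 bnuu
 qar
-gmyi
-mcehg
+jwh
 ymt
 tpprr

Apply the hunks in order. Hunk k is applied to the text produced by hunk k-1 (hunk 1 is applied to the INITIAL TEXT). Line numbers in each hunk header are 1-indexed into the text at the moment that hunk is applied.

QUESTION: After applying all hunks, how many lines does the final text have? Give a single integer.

Answer: 5

Derivation:
Hunk 1: at line 2 remove [ckgc,ngb] add [xco] -> 5 lines: bnuu qar xco eob tpprr
Hunk 2: at line 1 remove [xco] add [mxupe,czc] -> 6 lines: bnuu qar mxupe czc eob tpprr
Hunk 3: at line 2 remove [mxupe,czc,eob] add [gmyi,mcehg,bsdcm] -> 6 lines: bnuu qar gmyi mcehg bsdcm tpprr
Hunk 4: at line 4 remove [bsdcm] add [ymt] -> 6 lines: bnuu qar gmyi mcehg ymt tpprr
Hunk 5: at line 1 remove [gmyi,mcehg] add [jwh] -> 5 lines: bnuu qar jwh ymt tpprr
Final line count: 5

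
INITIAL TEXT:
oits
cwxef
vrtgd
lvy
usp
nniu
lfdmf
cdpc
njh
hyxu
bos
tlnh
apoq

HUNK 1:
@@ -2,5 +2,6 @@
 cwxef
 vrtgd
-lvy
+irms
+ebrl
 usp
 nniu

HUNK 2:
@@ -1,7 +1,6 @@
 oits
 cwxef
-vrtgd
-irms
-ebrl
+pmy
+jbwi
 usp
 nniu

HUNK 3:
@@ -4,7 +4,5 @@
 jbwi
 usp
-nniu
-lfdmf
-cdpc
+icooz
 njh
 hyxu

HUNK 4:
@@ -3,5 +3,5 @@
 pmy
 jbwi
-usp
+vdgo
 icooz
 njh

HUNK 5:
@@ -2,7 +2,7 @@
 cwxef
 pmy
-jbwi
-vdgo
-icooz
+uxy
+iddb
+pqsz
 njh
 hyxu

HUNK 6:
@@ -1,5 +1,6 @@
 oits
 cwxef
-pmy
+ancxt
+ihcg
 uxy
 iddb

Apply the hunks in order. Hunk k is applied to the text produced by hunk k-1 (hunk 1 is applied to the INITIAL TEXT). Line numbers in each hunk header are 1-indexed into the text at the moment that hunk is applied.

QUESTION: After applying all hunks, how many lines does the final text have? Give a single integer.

Hunk 1: at line 2 remove [lvy] add [irms,ebrl] -> 14 lines: oits cwxef vrtgd irms ebrl usp nniu lfdmf cdpc njh hyxu bos tlnh apoq
Hunk 2: at line 1 remove [vrtgd,irms,ebrl] add [pmy,jbwi] -> 13 lines: oits cwxef pmy jbwi usp nniu lfdmf cdpc njh hyxu bos tlnh apoq
Hunk 3: at line 4 remove [nniu,lfdmf,cdpc] add [icooz] -> 11 lines: oits cwxef pmy jbwi usp icooz njh hyxu bos tlnh apoq
Hunk 4: at line 3 remove [usp] add [vdgo] -> 11 lines: oits cwxef pmy jbwi vdgo icooz njh hyxu bos tlnh apoq
Hunk 5: at line 2 remove [jbwi,vdgo,icooz] add [uxy,iddb,pqsz] -> 11 lines: oits cwxef pmy uxy iddb pqsz njh hyxu bos tlnh apoq
Hunk 6: at line 1 remove [pmy] add [ancxt,ihcg] -> 12 lines: oits cwxef ancxt ihcg uxy iddb pqsz njh hyxu bos tlnh apoq
Final line count: 12

Answer: 12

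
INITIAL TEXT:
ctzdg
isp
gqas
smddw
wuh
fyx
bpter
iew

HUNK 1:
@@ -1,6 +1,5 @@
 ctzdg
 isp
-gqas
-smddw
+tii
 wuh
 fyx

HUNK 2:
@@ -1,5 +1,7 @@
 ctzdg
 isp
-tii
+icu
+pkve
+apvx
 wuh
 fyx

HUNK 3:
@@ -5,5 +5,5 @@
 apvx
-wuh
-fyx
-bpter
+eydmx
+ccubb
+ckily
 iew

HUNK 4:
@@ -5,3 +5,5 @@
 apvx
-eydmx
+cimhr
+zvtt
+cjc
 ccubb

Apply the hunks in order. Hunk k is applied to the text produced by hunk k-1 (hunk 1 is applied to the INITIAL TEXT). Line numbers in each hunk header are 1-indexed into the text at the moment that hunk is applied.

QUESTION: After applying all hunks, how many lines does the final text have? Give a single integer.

Hunk 1: at line 1 remove [gqas,smddw] add [tii] -> 7 lines: ctzdg isp tii wuh fyx bpter iew
Hunk 2: at line 1 remove [tii] add [icu,pkve,apvx] -> 9 lines: ctzdg isp icu pkve apvx wuh fyx bpter iew
Hunk 3: at line 5 remove [wuh,fyx,bpter] add [eydmx,ccubb,ckily] -> 9 lines: ctzdg isp icu pkve apvx eydmx ccubb ckily iew
Hunk 4: at line 5 remove [eydmx] add [cimhr,zvtt,cjc] -> 11 lines: ctzdg isp icu pkve apvx cimhr zvtt cjc ccubb ckily iew
Final line count: 11

Answer: 11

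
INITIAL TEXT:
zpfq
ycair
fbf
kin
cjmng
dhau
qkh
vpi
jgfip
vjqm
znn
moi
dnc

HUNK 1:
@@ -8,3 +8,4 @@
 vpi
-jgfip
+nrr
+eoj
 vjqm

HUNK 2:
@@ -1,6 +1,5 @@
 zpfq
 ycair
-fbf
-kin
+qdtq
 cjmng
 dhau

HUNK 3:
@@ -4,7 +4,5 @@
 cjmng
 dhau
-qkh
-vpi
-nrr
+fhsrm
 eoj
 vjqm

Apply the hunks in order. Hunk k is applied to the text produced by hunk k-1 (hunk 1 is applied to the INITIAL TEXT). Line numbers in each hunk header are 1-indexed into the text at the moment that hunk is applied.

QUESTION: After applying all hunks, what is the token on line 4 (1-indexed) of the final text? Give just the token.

Hunk 1: at line 8 remove [jgfip] add [nrr,eoj] -> 14 lines: zpfq ycair fbf kin cjmng dhau qkh vpi nrr eoj vjqm znn moi dnc
Hunk 2: at line 1 remove [fbf,kin] add [qdtq] -> 13 lines: zpfq ycair qdtq cjmng dhau qkh vpi nrr eoj vjqm znn moi dnc
Hunk 3: at line 4 remove [qkh,vpi,nrr] add [fhsrm] -> 11 lines: zpfq ycair qdtq cjmng dhau fhsrm eoj vjqm znn moi dnc
Final line 4: cjmng

Answer: cjmng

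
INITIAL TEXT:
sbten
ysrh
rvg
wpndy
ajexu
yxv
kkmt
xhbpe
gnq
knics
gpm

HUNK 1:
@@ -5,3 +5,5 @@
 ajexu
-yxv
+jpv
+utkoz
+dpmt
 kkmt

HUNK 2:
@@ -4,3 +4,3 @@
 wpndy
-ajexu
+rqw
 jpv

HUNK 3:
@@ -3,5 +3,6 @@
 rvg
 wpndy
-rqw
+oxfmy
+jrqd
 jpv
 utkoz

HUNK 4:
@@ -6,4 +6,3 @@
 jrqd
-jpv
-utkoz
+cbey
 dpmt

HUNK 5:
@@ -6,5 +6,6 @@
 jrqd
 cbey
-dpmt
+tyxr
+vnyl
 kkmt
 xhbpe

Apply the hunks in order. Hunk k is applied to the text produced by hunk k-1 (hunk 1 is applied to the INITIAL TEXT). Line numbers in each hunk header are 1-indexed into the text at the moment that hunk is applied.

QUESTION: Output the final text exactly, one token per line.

Hunk 1: at line 5 remove [yxv] add [jpv,utkoz,dpmt] -> 13 lines: sbten ysrh rvg wpndy ajexu jpv utkoz dpmt kkmt xhbpe gnq knics gpm
Hunk 2: at line 4 remove [ajexu] add [rqw] -> 13 lines: sbten ysrh rvg wpndy rqw jpv utkoz dpmt kkmt xhbpe gnq knics gpm
Hunk 3: at line 3 remove [rqw] add [oxfmy,jrqd] -> 14 lines: sbten ysrh rvg wpndy oxfmy jrqd jpv utkoz dpmt kkmt xhbpe gnq knics gpm
Hunk 4: at line 6 remove [jpv,utkoz] add [cbey] -> 13 lines: sbten ysrh rvg wpndy oxfmy jrqd cbey dpmt kkmt xhbpe gnq knics gpm
Hunk 5: at line 6 remove [dpmt] add [tyxr,vnyl] -> 14 lines: sbten ysrh rvg wpndy oxfmy jrqd cbey tyxr vnyl kkmt xhbpe gnq knics gpm

Answer: sbten
ysrh
rvg
wpndy
oxfmy
jrqd
cbey
tyxr
vnyl
kkmt
xhbpe
gnq
knics
gpm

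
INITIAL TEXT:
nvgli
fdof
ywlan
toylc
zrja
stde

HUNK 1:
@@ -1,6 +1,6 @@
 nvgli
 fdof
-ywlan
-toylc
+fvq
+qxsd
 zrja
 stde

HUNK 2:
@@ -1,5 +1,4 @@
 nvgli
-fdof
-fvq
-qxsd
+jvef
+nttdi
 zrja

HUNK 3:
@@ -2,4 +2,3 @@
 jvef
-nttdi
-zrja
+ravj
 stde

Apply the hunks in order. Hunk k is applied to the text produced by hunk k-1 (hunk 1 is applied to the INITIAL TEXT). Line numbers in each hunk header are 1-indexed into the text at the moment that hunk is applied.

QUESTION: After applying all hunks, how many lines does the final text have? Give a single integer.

Answer: 4

Derivation:
Hunk 1: at line 1 remove [ywlan,toylc] add [fvq,qxsd] -> 6 lines: nvgli fdof fvq qxsd zrja stde
Hunk 2: at line 1 remove [fdof,fvq,qxsd] add [jvef,nttdi] -> 5 lines: nvgli jvef nttdi zrja stde
Hunk 3: at line 2 remove [nttdi,zrja] add [ravj] -> 4 lines: nvgli jvef ravj stde
Final line count: 4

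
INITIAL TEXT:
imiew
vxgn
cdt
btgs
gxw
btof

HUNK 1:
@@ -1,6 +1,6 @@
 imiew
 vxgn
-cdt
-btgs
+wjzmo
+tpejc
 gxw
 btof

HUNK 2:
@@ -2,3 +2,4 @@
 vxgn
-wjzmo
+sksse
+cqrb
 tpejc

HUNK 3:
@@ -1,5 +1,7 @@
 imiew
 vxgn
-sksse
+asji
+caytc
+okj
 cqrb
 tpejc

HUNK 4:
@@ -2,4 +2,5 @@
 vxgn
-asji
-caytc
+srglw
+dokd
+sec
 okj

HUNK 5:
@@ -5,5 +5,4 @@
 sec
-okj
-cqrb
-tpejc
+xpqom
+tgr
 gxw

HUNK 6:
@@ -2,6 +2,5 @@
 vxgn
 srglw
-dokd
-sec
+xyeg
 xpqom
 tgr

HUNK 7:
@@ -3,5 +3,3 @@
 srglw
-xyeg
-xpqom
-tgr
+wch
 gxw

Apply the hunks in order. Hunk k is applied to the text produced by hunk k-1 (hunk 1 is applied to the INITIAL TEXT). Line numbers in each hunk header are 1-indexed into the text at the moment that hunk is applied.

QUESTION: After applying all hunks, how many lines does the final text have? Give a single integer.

Hunk 1: at line 1 remove [cdt,btgs] add [wjzmo,tpejc] -> 6 lines: imiew vxgn wjzmo tpejc gxw btof
Hunk 2: at line 2 remove [wjzmo] add [sksse,cqrb] -> 7 lines: imiew vxgn sksse cqrb tpejc gxw btof
Hunk 3: at line 1 remove [sksse] add [asji,caytc,okj] -> 9 lines: imiew vxgn asji caytc okj cqrb tpejc gxw btof
Hunk 4: at line 2 remove [asji,caytc] add [srglw,dokd,sec] -> 10 lines: imiew vxgn srglw dokd sec okj cqrb tpejc gxw btof
Hunk 5: at line 5 remove [okj,cqrb,tpejc] add [xpqom,tgr] -> 9 lines: imiew vxgn srglw dokd sec xpqom tgr gxw btof
Hunk 6: at line 2 remove [dokd,sec] add [xyeg] -> 8 lines: imiew vxgn srglw xyeg xpqom tgr gxw btof
Hunk 7: at line 3 remove [xyeg,xpqom,tgr] add [wch] -> 6 lines: imiew vxgn srglw wch gxw btof
Final line count: 6

Answer: 6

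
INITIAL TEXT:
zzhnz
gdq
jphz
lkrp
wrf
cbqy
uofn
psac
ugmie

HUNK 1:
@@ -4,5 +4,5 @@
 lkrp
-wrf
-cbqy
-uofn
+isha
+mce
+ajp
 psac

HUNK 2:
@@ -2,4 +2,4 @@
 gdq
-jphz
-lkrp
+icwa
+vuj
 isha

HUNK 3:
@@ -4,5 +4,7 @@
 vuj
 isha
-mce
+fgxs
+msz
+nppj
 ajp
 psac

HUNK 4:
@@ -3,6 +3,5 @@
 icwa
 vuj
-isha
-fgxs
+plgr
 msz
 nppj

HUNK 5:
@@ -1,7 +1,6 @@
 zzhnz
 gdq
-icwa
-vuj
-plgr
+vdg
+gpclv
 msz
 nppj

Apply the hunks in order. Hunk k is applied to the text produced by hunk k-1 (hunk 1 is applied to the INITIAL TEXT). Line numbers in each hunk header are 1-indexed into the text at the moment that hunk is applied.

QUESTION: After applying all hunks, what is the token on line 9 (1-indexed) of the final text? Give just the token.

Answer: ugmie

Derivation:
Hunk 1: at line 4 remove [wrf,cbqy,uofn] add [isha,mce,ajp] -> 9 lines: zzhnz gdq jphz lkrp isha mce ajp psac ugmie
Hunk 2: at line 2 remove [jphz,lkrp] add [icwa,vuj] -> 9 lines: zzhnz gdq icwa vuj isha mce ajp psac ugmie
Hunk 3: at line 4 remove [mce] add [fgxs,msz,nppj] -> 11 lines: zzhnz gdq icwa vuj isha fgxs msz nppj ajp psac ugmie
Hunk 4: at line 3 remove [isha,fgxs] add [plgr] -> 10 lines: zzhnz gdq icwa vuj plgr msz nppj ajp psac ugmie
Hunk 5: at line 1 remove [icwa,vuj,plgr] add [vdg,gpclv] -> 9 lines: zzhnz gdq vdg gpclv msz nppj ajp psac ugmie
Final line 9: ugmie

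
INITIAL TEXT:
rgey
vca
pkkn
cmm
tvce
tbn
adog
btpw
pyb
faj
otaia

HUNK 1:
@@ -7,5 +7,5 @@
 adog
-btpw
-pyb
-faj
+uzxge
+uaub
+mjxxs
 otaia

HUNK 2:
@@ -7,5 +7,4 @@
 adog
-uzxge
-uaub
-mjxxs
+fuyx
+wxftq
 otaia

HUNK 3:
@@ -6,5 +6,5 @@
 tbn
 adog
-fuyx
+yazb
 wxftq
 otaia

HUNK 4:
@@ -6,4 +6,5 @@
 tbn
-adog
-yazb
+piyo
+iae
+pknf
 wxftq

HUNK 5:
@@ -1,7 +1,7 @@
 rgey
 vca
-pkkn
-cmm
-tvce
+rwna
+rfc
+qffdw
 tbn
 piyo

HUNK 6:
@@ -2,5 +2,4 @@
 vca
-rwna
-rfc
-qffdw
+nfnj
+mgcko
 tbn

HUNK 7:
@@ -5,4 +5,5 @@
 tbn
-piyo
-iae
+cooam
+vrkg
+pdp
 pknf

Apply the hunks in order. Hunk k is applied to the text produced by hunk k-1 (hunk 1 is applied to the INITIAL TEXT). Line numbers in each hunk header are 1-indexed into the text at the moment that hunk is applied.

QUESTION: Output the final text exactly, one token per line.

Hunk 1: at line 7 remove [btpw,pyb,faj] add [uzxge,uaub,mjxxs] -> 11 lines: rgey vca pkkn cmm tvce tbn adog uzxge uaub mjxxs otaia
Hunk 2: at line 7 remove [uzxge,uaub,mjxxs] add [fuyx,wxftq] -> 10 lines: rgey vca pkkn cmm tvce tbn adog fuyx wxftq otaia
Hunk 3: at line 6 remove [fuyx] add [yazb] -> 10 lines: rgey vca pkkn cmm tvce tbn adog yazb wxftq otaia
Hunk 4: at line 6 remove [adog,yazb] add [piyo,iae,pknf] -> 11 lines: rgey vca pkkn cmm tvce tbn piyo iae pknf wxftq otaia
Hunk 5: at line 1 remove [pkkn,cmm,tvce] add [rwna,rfc,qffdw] -> 11 lines: rgey vca rwna rfc qffdw tbn piyo iae pknf wxftq otaia
Hunk 6: at line 2 remove [rwna,rfc,qffdw] add [nfnj,mgcko] -> 10 lines: rgey vca nfnj mgcko tbn piyo iae pknf wxftq otaia
Hunk 7: at line 5 remove [piyo,iae] add [cooam,vrkg,pdp] -> 11 lines: rgey vca nfnj mgcko tbn cooam vrkg pdp pknf wxftq otaia

Answer: rgey
vca
nfnj
mgcko
tbn
cooam
vrkg
pdp
pknf
wxftq
otaia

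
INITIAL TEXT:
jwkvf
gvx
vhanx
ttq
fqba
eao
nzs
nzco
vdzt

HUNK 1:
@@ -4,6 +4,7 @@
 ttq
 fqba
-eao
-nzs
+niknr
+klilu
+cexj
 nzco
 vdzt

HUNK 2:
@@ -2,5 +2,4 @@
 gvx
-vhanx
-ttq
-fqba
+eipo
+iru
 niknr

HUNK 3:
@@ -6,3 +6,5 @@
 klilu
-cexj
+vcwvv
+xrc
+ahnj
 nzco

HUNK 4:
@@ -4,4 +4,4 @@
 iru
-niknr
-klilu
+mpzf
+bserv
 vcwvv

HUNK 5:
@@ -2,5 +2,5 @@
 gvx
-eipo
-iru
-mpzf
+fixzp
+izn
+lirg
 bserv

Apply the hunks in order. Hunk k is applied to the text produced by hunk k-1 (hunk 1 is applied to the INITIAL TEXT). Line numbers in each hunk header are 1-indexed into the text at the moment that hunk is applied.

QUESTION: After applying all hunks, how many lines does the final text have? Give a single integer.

Hunk 1: at line 4 remove [eao,nzs] add [niknr,klilu,cexj] -> 10 lines: jwkvf gvx vhanx ttq fqba niknr klilu cexj nzco vdzt
Hunk 2: at line 2 remove [vhanx,ttq,fqba] add [eipo,iru] -> 9 lines: jwkvf gvx eipo iru niknr klilu cexj nzco vdzt
Hunk 3: at line 6 remove [cexj] add [vcwvv,xrc,ahnj] -> 11 lines: jwkvf gvx eipo iru niknr klilu vcwvv xrc ahnj nzco vdzt
Hunk 4: at line 4 remove [niknr,klilu] add [mpzf,bserv] -> 11 lines: jwkvf gvx eipo iru mpzf bserv vcwvv xrc ahnj nzco vdzt
Hunk 5: at line 2 remove [eipo,iru,mpzf] add [fixzp,izn,lirg] -> 11 lines: jwkvf gvx fixzp izn lirg bserv vcwvv xrc ahnj nzco vdzt
Final line count: 11

Answer: 11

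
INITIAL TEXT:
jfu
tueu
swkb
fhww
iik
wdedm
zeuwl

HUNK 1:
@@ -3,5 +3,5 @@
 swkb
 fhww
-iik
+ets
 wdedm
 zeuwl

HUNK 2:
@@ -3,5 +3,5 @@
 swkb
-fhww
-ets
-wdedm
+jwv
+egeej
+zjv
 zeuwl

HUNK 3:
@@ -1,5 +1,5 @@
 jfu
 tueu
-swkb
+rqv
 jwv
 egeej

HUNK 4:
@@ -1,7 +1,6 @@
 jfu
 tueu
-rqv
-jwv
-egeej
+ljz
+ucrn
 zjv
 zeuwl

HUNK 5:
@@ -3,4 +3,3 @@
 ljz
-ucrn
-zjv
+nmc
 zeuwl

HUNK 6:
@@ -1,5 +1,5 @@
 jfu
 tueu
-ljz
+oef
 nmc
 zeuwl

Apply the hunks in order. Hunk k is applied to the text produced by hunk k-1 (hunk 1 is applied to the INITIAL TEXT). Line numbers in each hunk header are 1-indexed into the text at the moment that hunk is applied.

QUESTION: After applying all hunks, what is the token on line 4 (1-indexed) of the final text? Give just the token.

Hunk 1: at line 3 remove [iik] add [ets] -> 7 lines: jfu tueu swkb fhww ets wdedm zeuwl
Hunk 2: at line 3 remove [fhww,ets,wdedm] add [jwv,egeej,zjv] -> 7 lines: jfu tueu swkb jwv egeej zjv zeuwl
Hunk 3: at line 1 remove [swkb] add [rqv] -> 7 lines: jfu tueu rqv jwv egeej zjv zeuwl
Hunk 4: at line 1 remove [rqv,jwv,egeej] add [ljz,ucrn] -> 6 lines: jfu tueu ljz ucrn zjv zeuwl
Hunk 5: at line 3 remove [ucrn,zjv] add [nmc] -> 5 lines: jfu tueu ljz nmc zeuwl
Hunk 6: at line 1 remove [ljz] add [oef] -> 5 lines: jfu tueu oef nmc zeuwl
Final line 4: nmc

Answer: nmc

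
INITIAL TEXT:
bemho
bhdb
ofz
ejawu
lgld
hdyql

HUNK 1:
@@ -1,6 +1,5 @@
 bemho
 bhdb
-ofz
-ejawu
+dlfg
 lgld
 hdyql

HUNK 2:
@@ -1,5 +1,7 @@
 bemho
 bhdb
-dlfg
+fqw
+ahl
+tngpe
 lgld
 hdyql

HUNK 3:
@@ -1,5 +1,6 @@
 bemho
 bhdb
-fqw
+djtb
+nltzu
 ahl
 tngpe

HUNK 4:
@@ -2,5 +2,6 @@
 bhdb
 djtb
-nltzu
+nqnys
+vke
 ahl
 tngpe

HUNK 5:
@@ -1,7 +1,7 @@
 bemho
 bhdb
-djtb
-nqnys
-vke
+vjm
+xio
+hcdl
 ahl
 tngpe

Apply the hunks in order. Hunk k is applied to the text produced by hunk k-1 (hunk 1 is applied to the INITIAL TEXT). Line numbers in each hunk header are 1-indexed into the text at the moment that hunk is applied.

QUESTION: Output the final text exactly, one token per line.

Hunk 1: at line 1 remove [ofz,ejawu] add [dlfg] -> 5 lines: bemho bhdb dlfg lgld hdyql
Hunk 2: at line 1 remove [dlfg] add [fqw,ahl,tngpe] -> 7 lines: bemho bhdb fqw ahl tngpe lgld hdyql
Hunk 3: at line 1 remove [fqw] add [djtb,nltzu] -> 8 lines: bemho bhdb djtb nltzu ahl tngpe lgld hdyql
Hunk 4: at line 2 remove [nltzu] add [nqnys,vke] -> 9 lines: bemho bhdb djtb nqnys vke ahl tngpe lgld hdyql
Hunk 5: at line 1 remove [djtb,nqnys,vke] add [vjm,xio,hcdl] -> 9 lines: bemho bhdb vjm xio hcdl ahl tngpe lgld hdyql

Answer: bemho
bhdb
vjm
xio
hcdl
ahl
tngpe
lgld
hdyql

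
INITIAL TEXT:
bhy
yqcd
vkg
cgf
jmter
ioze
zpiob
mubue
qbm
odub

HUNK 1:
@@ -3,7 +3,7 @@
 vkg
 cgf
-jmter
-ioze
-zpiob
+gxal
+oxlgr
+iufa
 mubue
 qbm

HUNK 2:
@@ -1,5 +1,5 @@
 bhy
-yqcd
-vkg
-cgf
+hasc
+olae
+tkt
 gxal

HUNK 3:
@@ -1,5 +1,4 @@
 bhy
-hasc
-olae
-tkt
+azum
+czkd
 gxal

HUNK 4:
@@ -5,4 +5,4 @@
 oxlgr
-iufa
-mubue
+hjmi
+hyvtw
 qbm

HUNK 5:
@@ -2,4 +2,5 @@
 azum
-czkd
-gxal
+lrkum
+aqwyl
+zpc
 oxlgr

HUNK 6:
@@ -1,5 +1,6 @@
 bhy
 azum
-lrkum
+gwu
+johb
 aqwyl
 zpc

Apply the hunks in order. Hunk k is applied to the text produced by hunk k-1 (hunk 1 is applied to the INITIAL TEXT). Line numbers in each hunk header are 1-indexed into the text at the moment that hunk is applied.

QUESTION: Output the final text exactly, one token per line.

Hunk 1: at line 3 remove [jmter,ioze,zpiob] add [gxal,oxlgr,iufa] -> 10 lines: bhy yqcd vkg cgf gxal oxlgr iufa mubue qbm odub
Hunk 2: at line 1 remove [yqcd,vkg,cgf] add [hasc,olae,tkt] -> 10 lines: bhy hasc olae tkt gxal oxlgr iufa mubue qbm odub
Hunk 3: at line 1 remove [hasc,olae,tkt] add [azum,czkd] -> 9 lines: bhy azum czkd gxal oxlgr iufa mubue qbm odub
Hunk 4: at line 5 remove [iufa,mubue] add [hjmi,hyvtw] -> 9 lines: bhy azum czkd gxal oxlgr hjmi hyvtw qbm odub
Hunk 5: at line 2 remove [czkd,gxal] add [lrkum,aqwyl,zpc] -> 10 lines: bhy azum lrkum aqwyl zpc oxlgr hjmi hyvtw qbm odub
Hunk 6: at line 1 remove [lrkum] add [gwu,johb] -> 11 lines: bhy azum gwu johb aqwyl zpc oxlgr hjmi hyvtw qbm odub

Answer: bhy
azum
gwu
johb
aqwyl
zpc
oxlgr
hjmi
hyvtw
qbm
odub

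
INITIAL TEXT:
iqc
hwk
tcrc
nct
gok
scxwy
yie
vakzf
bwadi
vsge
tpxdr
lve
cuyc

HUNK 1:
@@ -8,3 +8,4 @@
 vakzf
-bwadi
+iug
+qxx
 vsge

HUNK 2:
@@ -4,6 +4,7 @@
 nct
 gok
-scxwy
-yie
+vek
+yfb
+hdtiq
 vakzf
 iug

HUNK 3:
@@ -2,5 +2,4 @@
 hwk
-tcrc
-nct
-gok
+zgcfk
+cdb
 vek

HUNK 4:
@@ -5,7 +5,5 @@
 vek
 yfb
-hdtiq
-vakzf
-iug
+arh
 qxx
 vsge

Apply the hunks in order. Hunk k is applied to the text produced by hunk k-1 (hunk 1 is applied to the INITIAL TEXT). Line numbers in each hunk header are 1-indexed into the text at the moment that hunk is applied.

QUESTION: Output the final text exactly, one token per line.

Answer: iqc
hwk
zgcfk
cdb
vek
yfb
arh
qxx
vsge
tpxdr
lve
cuyc

Derivation:
Hunk 1: at line 8 remove [bwadi] add [iug,qxx] -> 14 lines: iqc hwk tcrc nct gok scxwy yie vakzf iug qxx vsge tpxdr lve cuyc
Hunk 2: at line 4 remove [scxwy,yie] add [vek,yfb,hdtiq] -> 15 lines: iqc hwk tcrc nct gok vek yfb hdtiq vakzf iug qxx vsge tpxdr lve cuyc
Hunk 3: at line 2 remove [tcrc,nct,gok] add [zgcfk,cdb] -> 14 lines: iqc hwk zgcfk cdb vek yfb hdtiq vakzf iug qxx vsge tpxdr lve cuyc
Hunk 4: at line 5 remove [hdtiq,vakzf,iug] add [arh] -> 12 lines: iqc hwk zgcfk cdb vek yfb arh qxx vsge tpxdr lve cuyc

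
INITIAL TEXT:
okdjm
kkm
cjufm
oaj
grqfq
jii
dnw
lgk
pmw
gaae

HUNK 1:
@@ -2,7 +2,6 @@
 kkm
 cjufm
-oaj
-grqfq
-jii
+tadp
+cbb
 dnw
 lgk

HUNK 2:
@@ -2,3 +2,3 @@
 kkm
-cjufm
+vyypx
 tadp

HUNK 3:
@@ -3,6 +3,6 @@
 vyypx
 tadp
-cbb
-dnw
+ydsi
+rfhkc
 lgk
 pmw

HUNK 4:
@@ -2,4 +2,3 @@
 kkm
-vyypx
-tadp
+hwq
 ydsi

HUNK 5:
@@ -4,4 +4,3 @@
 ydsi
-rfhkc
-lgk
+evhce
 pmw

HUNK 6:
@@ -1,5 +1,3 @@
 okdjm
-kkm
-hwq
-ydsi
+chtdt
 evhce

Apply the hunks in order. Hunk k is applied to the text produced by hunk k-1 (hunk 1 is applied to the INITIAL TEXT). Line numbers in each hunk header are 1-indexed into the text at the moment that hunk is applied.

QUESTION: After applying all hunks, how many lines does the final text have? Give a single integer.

Hunk 1: at line 2 remove [oaj,grqfq,jii] add [tadp,cbb] -> 9 lines: okdjm kkm cjufm tadp cbb dnw lgk pmw gaae
Hunk 2: at line 2 remove [cjufm] add [vyypx] -> 9 lines: okdjm kkm vyypx tadp cbb dnw lgk pmw gaae
Hunk 3: at line 3 remove [cbb,dnw] add [ydsi,rfhkc] -> 9 lines: okdjm kkm vyypx tadp ydsi rfhkc lgk pmw gaae
Hunk 4: at line 2 remove [vyypx,tadp] add [hwq] -> 8 lines: okdjm kkm hwq ydsi rfhkc lgk pmw gaae
Hunk 5: at line 4 remove [rfhkc,lgk] add [evhce] -> 7 lines: okdjm kkm hwq ydsi evhce pmw gaae
Hunk 6: at line 1 remove [kkm,hwq,ydsi] add [chtdt] -> 5 lines: okdjm chtdt evhce pmw gaae
Final line count: 5

Answer: 5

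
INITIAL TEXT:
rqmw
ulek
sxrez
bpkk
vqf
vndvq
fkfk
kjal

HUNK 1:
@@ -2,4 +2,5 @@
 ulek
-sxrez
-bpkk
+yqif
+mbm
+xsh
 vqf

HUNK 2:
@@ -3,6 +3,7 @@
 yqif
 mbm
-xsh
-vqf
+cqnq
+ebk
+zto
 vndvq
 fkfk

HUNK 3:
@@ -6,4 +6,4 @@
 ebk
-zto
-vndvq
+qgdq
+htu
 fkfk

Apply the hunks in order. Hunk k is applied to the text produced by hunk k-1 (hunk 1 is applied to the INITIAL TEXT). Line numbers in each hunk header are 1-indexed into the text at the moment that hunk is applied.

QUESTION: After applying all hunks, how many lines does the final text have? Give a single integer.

Hunk 1: at line 2 remove [sxrez,bpkk] add [yqif,mbm,xsh] -> 9 lines: rqmw ulek yqif mbm xsh vqf vndvq fkfk kjal
Hunk 2: at line 3 remove [xsh,vqf] add [cqnq,ebk,zto] -> 10 lines: rqmw ulek yqif mbm cqnq ebk zto vndvq fkfk kjal
Hunk 3: at line 6 remove [zto,vndvq] add [qgdq,htu] -> 10 lines: rqmw ulek yqif mbm cqnq ebk qgdq htu fkfk kjal
Final line count: 10

Answer: 10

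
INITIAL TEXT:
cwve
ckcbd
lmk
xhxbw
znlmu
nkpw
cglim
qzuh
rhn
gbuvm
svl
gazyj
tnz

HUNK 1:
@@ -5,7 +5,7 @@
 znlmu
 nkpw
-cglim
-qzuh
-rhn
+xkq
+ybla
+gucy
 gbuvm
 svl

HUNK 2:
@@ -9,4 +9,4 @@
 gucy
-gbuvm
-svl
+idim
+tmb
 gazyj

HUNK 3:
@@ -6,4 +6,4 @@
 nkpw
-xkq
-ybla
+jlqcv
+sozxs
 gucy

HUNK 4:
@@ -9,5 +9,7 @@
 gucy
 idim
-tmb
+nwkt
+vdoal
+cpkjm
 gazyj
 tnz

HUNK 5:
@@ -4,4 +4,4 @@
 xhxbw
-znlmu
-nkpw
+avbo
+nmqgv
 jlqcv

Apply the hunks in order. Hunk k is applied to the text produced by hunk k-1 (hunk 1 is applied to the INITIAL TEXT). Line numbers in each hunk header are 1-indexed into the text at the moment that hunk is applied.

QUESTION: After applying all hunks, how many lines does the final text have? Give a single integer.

Answer: 15

Derivation:
Hunk 1: at line 5 remove [cglim,qzuh,rhn] add [xkq,ybla,gucy] -> 13 lines: cwve ckcbd lmk xhxbw znlmu nkpw xkq ybla gucy gbuvm svl gazyj tnz
Hunk 2: at line 9 remove [gbuvm,svl] add [idim,tmb] -> 13 lines: cwve ckcbd lmk xhxbw znlmu nkpw xkq ybla gucy idim tmb gazyj tnz
Hunk 3: at line 6 remove [xkq,ybla] add [jlqcv,sozxs] -> 13 lines: cwve ckcbd lmk xhxbw znlmu nkpw jlqcv sozxs gucy idim tmb gazyj tnz
Hunk 4: at line 9 remove [tmb] add [nwkt,vdoal,cpkjm] -> 15 lines: cwve ckcbd lmk xhxbw znlmu nkpw jlqcv sozxs gucy idim nwkt vdoal cpkjm gazyj tnz
Hunk 5: at line 4 remove [znlmu,nkpw] add [avbo,nmqgv] -> 15 lines: cwve ckcbd lmk xhxbw avbo nmqgv jlqcv sozxs gucy idim nwkt vdoal cpkjm gazyj tnz
Final line count: 15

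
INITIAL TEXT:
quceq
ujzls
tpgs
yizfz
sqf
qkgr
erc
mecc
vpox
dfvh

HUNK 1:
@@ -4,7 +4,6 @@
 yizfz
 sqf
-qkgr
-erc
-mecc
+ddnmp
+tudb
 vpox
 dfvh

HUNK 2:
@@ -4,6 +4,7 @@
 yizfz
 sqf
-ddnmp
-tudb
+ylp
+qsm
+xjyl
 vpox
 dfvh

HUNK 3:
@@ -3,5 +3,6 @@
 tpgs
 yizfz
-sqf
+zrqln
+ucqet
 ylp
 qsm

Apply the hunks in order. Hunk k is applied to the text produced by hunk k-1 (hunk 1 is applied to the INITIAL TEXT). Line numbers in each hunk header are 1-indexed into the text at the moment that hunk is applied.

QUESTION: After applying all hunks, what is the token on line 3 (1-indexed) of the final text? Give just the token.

Answer: tpgs

Derivation:
Hunk 1: at line 4 remove [qkgr,erc,mecc] add [ddnmp,tudb] -> 9 lines: quceq ujzls tpgs yizfz sqf ddnmp tudb vpox dfvh
Hunk 2: at line 4 remove [ddnmp,tudb] add [ylp,qsm,xjyl] -> 10 lines: quceq ujzls tpgs yizfz sqf ylp qsm xjyl vpox dfvh
Hunk 3: at line 3 remove [sqf] add [zrqln,ucqet] -> 11 lines: quceq ujzls tpgs yizfz zrqln ucqet ylp qsm xjyl vpox dfvh
Final line 3: tpgs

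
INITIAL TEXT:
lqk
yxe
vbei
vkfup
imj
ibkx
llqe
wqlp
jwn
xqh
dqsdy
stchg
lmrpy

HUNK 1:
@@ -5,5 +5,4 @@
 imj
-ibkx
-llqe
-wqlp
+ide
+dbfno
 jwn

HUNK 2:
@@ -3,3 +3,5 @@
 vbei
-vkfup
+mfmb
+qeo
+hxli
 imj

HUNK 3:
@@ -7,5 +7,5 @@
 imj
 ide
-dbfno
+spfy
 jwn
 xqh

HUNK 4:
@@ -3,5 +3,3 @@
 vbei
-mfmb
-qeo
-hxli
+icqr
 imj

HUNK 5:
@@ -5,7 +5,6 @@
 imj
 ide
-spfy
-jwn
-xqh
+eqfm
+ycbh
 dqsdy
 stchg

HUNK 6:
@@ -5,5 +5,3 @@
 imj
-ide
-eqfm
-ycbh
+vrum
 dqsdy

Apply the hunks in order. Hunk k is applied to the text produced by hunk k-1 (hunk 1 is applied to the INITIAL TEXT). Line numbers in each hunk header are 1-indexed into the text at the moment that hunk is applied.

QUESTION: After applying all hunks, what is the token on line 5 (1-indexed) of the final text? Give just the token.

Answer: imj

Derivation:
Hunk 1: at line 5 remove [ibkx,llqe,wqlp] add [ide,dbfno] -> 12 lines: lqk yxe vbei vkfup imj ide dbfno jwn xqh dqsdy stchg lmrpy
Hunk 2: at line 3 remove [vkfup] add [mfmb,qeo,hxli] -> 14 lines: lqk yxe vbei mfmb qeo hxli imj ide dbfno jwn xqh dqsdy stchg lmrpy
Hunk 3: at line 7 remove [dbfno] add [spfy] -> 14 lines: lqk yxe vbei mfmb qeo hxli imj ide spfy jwn xqh dqsdy stchg lmrpy
Hunk 4: at line 3 remove [mfmb,qeo,hxli] add [icqr] -> 12 lines: lqk yxe vbei icqr imj ide spfy jwn xqh dqsdy stchg lmrpy
Hunk 5: at line 5 remove [spfy,jwn,xqh] add [eqfm,ycbh] -> 11 lines: lqk yxe vbei icqr imj ide eqfm ycbh dqsdy stchg lmrpy
Hunk 6: at line 5 remove [ide,eqfm,ycbh] add [vrum] -> 9 lines: lqk yxe vbei icqr imj vrum dqsdy stchg lmrpy
Final line 5: imj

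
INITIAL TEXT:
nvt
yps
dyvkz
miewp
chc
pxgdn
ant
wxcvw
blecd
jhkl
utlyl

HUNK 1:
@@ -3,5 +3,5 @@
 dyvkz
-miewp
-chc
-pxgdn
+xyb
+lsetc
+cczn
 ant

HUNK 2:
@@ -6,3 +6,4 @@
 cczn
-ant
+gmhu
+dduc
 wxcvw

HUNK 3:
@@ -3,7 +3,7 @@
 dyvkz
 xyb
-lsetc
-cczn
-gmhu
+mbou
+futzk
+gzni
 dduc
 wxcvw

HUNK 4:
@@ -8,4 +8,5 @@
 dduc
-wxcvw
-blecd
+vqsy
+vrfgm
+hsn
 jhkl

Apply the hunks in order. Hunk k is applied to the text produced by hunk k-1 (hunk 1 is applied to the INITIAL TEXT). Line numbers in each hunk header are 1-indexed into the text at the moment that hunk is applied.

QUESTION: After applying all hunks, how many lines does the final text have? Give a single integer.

Hunk 1: at line 3 remove [miewp,chc,pxgdn] add [xyb,lsetc,cczn] -> 11 lines: nvt yps dyvkz xyb lsetc cczn ant wxcvw blecd jhkl utlyl
Hunk 2: at line 6 remove [ant] add [gmhu,dduc] -> 12 lines: nvt yps dyvkz xyb lsetc cczn gmhu dduc wxcvw blecd jhkl utlyl
Hunk 3: at line 3 remove [lsetc,cczn,gmhu] add [mbou,futzk,gzni] -> 12 lines: nvt yps dyvkz xyb mbou futzk gzni dduc wxcvw blecd jhkl utlyl
Hunk 4: at line 8 remove [wxcvw,blecd] add [vqsy,vrfgm,hsn] -> 13 lines: nvt yps dyvkz xyb mbou futzk gzni dduc vqsy vrfgm hsn jhkl utlyl
Final line count: 13

Answer: 13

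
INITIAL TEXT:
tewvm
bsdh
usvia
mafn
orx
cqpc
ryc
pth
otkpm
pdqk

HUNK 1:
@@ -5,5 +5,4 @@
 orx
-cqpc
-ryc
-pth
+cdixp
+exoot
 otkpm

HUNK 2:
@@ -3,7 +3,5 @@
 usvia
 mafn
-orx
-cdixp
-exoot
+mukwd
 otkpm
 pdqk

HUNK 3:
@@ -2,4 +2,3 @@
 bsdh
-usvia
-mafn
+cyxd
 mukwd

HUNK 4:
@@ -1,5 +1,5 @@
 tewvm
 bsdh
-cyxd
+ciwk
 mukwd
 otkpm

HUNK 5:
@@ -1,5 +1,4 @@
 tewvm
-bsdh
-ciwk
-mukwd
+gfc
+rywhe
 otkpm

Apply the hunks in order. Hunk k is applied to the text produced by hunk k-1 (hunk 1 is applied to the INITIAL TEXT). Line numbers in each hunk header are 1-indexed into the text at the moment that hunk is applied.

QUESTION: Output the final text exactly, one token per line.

Hunk 1: at line 5 remove [cqpc,ryc,pth] add [cdixp,exoot] -> 9 lines: tewvm bsdh usvia mafn orx cdixp exoot otkpm pdqk
Hunk 2: at line 3 remove [orx,cdixp,exoot] add [mukwd] -> 7 lines: tewvm bsdh usvia mafn mukwd otkpm pdqk
Hunk 3: at line 2 remove [usvia,mafn] add [cyxd] -> 6 lines: tewvm bsdh cyxd mukwd otkpm pdqk
Hunk 4: at line 1 remove [cyxd] add [ciwk] -> 6 lines: tewvm bsdh ciwk mukwd otkpm pdqk
Hunk 5: at line 1 remove [bsdh,ciwk,mukwd] add [gfc,rywhe] -> 5 lines: tewvm gfc rywhe otkpm pdqk

Answer: tewvm
gfc
rywhe
otkpm
pdqk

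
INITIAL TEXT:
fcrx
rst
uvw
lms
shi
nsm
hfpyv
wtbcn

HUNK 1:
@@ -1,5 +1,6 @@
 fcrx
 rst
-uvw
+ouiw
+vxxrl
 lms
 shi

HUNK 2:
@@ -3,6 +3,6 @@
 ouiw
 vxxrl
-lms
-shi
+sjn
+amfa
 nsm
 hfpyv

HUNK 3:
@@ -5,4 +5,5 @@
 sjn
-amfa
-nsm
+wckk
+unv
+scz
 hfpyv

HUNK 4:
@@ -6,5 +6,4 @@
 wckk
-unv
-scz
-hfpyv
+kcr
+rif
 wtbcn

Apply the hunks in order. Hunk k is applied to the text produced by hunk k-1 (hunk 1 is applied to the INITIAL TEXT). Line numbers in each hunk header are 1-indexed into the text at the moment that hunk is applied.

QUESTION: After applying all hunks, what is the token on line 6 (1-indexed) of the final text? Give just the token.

Answer: wckk

Derivation:
Hunk 1: at line 1 remove [uvw] add [ouiw,vxxrl] -> 9 lines: fcrx rst ouiw vxxrl lms shi nsm hfpyv wtbcn
Hunk 2: at line 3 remove [lms,shi] add [sjn,amfa] -> 9 lines: fcrx rst ouiw vxxrl sjn amfa nsm hfpyv wtbcn
Hunk 3: at line 5 remove [amfa,nsm] add [wckk,unv,scz] -> 10 lines: fcrx rst ouiw vxxrl sjn wckk unv scz hfpyv wtbcn
Hunk 4: at line 6 remove [unv,scz,hfpyv] add [kcr,rif] -> 9 lines: fcrx rst ouiw vxxrl sjn wckk kcr rif wtbcn
Final line 6: wckk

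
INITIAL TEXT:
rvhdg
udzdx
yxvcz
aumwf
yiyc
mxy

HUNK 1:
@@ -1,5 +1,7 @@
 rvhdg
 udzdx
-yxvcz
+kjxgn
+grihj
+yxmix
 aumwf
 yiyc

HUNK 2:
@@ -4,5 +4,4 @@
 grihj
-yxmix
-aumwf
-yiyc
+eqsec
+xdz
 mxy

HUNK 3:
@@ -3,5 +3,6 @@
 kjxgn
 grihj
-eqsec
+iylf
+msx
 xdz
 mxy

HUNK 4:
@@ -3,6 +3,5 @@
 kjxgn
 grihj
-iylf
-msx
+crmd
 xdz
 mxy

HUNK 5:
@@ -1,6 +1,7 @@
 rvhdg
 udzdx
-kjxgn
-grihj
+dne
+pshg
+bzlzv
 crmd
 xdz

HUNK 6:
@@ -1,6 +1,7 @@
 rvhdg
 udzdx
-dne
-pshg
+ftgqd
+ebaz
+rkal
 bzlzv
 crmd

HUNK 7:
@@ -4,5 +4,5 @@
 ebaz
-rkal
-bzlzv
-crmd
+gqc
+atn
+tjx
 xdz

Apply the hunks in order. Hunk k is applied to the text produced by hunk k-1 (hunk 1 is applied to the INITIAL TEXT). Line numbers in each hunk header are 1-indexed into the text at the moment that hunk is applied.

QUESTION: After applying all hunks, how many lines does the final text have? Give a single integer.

Answer: 9

Derivation:
Hunk 1: at line 1 remove [yxvcz] add [kjxgn,grihj,yxmix] -> 8 lines: rvhdg udzdx kjxgn grihj yxmix aumwf yiyc mxy
Hunk 2: at line 4 remove [yxmix,aumwf,yiyc] add [eqsec,xdz] -> 7 lines: rvhdg udzdx kjxgn grihj eqsec xdz mxy
Hunk 3: at line 3 remove [eqsec] add [iylf,msx] -> 8 lines: rvhdg udzdx kjxgn grihj iylf msx xdz mxy
Hunk 4: at line 3 remove [iylf,msx] add [crmd] -> 7 lines: rvhdg udzdx kjxgn grihj crmd xdz mxy
Hunk 5: at line 1 remove [kjxgn,grihj] add [dne,pshg,bzlzv] -> 8 lines: rvhdg udzdx dne pshg bzlzv crmd xdz mxy
Hunk 6: at line 1 remove [dne,pshg] add [ftgqd,ebaz,rkal] -> 9 lines: rvhdg udzdx ftgqd ebaz rkal bzlzv crmd xdz mxy
Hunk 7: at line 4 remove [rkal,bzlzv,crmd] add [gqc,atn,tjx] -> 9 lines: rvhdg udzdx ftgqd ebaz gqc atn tjx xdz mxy
Final line count: 9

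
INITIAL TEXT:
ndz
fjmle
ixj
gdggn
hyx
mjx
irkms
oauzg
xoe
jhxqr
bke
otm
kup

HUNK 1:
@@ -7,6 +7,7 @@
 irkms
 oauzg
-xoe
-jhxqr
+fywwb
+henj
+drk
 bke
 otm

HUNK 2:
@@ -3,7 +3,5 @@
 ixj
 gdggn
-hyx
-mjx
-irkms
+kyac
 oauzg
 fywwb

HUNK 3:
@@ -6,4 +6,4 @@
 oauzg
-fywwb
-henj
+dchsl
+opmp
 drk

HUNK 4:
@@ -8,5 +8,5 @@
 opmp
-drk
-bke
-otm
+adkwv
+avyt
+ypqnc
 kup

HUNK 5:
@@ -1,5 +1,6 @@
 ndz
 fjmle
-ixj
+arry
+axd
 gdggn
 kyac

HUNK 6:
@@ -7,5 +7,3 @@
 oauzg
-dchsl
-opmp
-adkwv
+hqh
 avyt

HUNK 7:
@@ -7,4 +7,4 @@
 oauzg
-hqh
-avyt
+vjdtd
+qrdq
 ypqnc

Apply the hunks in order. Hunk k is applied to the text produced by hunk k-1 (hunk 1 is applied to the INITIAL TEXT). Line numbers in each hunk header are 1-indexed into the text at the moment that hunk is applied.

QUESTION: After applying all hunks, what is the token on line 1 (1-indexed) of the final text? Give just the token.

Answer: ndz

Derivation:
Hunk 1: at line 7 remove [xoe,jhxqr] add [fywwb,henj,drk] -> 14 lines: ndz fjmle ixj gdggn hyx mjx irkms oauzg fywwb henj drk bke otm kup
Hunk 2: at line 3 remove [hyx,mjx,irkms] add [kyac] -> 12 lines: ndz fjmle ixj gdggn kyac oauzg fywwb henj drk bke otm kup
Hunk 3: at line 6 remove [fywwb,henj] add [dchsl,opmp] -> 12 lines: ndz fjmle ixj gdggn kyac oauzg dchsl opmp drk bke otm kup
Hunk 4: at line 8 remove [drk,bke,otm] add [adkwv,avyt,ypqnc] -> 12 lines: ndz fjmle ixj gdggn kyac oauzg dchsl opmp adkwv avyt ypqnc kup
Hunk 5: at line 1 remove [ixj] add [arry,axd] -> 13 lines: ndz fjmle arry axd gdggn kyac oauzg dchsl opmp adkwv avyt ypqnc kup
Hunk 6: at line 7 remove [dchsl,opmp,adkwv] add [hqh] -> 11 lines: ndz fjmle arry axd gdggn kyac oauzg hqh avyt ypqnc kup
Hunk 7: at line 7 remove [hqh,avyt] add [vjdtd,qrdq] -> 11 lines: ndz fjmle arry axd gdggn kyac oauzg vjdtd qrdq ypqnc kup
Final line 1: ndz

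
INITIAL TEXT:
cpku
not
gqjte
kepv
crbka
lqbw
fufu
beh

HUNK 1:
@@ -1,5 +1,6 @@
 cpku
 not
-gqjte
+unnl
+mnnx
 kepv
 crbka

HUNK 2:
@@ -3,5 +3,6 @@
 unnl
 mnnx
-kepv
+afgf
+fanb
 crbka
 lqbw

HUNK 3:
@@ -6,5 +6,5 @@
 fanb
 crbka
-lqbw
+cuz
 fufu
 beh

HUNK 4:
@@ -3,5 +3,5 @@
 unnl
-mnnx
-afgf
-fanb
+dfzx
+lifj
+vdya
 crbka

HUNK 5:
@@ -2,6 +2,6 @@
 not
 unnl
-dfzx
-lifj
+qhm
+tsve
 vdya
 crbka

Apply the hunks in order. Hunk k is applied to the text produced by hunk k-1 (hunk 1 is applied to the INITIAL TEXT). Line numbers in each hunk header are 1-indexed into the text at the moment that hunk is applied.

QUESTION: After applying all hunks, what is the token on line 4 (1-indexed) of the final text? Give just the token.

Hunk 1: at line 1 remove [gqjte] add [unnl,mnnx] -> 9 lines: cpku not unnl mnnx kepv crbka lqbw fufu beh
Hunk 2: at line 3 remove [kepv] add [afgf,fanb] -> 10 lines: cpku not unnl mnnx afgf fanb crbka lqbw fufu beh
Hunk 3: at line 6 remove [lqbw] add [cuz] -> 10 lines: cpku not unnl mnnx afgf fanb crbka cuz fufu beh
Hunk 4: at line 3 remove [mnnx,afgf,fanb] add [dfzx,lifj,vdya] -> 10 lines: cpku not unnl dfzx lifj vdya crbka cuz fufu beh
Hunk 5: at line 2 remove [dfzx,lifj] add [qhm,tsve] -> 10 lines: cpku not unnl qhm tsve vdya crbka cuz fufu beh
Final line 4: qhm

Answer: qhm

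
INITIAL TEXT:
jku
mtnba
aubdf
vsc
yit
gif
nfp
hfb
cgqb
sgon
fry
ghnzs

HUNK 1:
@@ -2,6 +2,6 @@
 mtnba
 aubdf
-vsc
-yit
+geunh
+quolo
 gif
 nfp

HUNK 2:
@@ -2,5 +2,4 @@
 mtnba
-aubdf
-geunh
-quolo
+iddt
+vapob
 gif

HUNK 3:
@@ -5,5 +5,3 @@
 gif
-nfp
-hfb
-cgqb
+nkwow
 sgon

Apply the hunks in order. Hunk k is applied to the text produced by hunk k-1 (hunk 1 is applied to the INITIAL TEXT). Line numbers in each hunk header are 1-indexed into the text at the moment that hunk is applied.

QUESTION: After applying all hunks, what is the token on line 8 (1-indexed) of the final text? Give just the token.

Hunk 1: at line 2 remove [vsc,yit] add [geunh,quolo] -> 12 lines: jku mtnba aubdf geunh quolo gif nfp hfb cgqb sgon fry ghnzs
Hunk 2: at line 2 remove [aubdf,geunh,quolo] add [iddt,vapob] -> 11 lines: jku mtnba iddt vapob gif nfp hfb cgqb sgon fry ghnzs
Hunk 3: at line 5 remove [nfp,hfb,cgqb] add [nkwow] -> 9 lines: jku mtnba iddt vapob gif nkwow sgon fry ghnzs
Final line 8: fry

Answer: fry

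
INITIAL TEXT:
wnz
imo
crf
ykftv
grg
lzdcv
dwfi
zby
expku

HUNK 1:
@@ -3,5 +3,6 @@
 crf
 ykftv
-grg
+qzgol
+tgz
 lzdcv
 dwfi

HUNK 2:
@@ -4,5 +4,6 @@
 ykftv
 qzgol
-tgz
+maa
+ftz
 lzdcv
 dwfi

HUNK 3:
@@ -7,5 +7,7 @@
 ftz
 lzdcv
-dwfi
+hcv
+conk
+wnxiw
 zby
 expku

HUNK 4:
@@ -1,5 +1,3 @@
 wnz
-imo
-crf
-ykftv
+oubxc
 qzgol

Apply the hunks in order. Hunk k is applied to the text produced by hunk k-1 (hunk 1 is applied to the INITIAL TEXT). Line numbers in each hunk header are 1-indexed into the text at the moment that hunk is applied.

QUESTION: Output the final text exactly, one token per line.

Hunk 1: at line 3 remove [grg] add [qzgol,tgz] -> 10 lines: wnz imo crf ykftv qzgol tgz lzdcv dwfi zby expku
Hunk 2: at line 4 remove [tgz] add [maa,ftz] -> 11 lines: wnz imo crf ykftv qzgol maa ftz lzdcv dwfi zby expku
Hunk 3: at line 7 remove [dwfi] add [hcv,conk,wnxiw] -> 13 lines: wnz imo crf ykftv qzgol maa ftz lzdcv hcv conk wnxiw zby expku
Hunk 4: at line 1 remove [imo,crf,ykftv] add [oubxc] -> 11 lines: wnz oubxc qzgol maa ftz lzdcv hcv conk wnxiw zby expku

Answer: wnz
oubxc
qzgol
maa
ftz
lzdcv
hcv
conk
wnxiw
zby
expku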